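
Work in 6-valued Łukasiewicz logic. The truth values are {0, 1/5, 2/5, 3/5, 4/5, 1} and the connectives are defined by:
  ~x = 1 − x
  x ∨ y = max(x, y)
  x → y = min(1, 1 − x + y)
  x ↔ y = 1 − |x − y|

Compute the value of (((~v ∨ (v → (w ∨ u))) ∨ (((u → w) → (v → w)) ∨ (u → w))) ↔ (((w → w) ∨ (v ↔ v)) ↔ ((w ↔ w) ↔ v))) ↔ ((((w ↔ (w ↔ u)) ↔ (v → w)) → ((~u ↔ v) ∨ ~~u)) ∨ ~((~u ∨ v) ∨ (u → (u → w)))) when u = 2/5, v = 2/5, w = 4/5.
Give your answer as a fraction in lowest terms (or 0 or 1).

2/5

~v = ~2/5 = 3/5
w ∨ u = 4/5 ∨ 2/5 = 4/5
v → (w ∨ u) = 2/5 → 4/5 = 1
~v ∨ (v → (w ∨ u)) = 3/5 ∨ 1 = 1
u → w = 2/5 → 4/5 = 1
v → w = 2/5 → 4/5 = 1
(u → w) → (v → w) = 1 → 1 = 1
u → w = 2/5 → 4/5 = 1
((u → w) → (v → w)) ∨ (u → w) = 1 ∨ 1 = 1
(~v ∨ (v → (w ∨ u))) ∨ (((u → w) → (v → w)) ∨ (u → w)) = 1 ∨ 1 = 1
w → w = 4/5 → 4/5 = 1
v ↔ v = 2/5 ↔ 2/5 = 1
(w → w) ∨ (v ↔ v) = 1 ∨ 1 = 1
w ↔ w = 4/5 ↔ 4/5 = 1
(w ↔ w) ↔ v = 1 ↔ 2/5 = 2/5
((w → w) ∨ (v ↔ v)) ↔ ((w ↔ w) ↔ v) = 1 ↔ 2/5 = 2/5
((~v ∨ (v → (w ∨ u))) ∨ (((u → w) → (v → w)) ∨ (u → w))) ↔ (((w → w) ∨ (v ↔ v)) ↔ ((w ↔ w) ↔ v)) = 1 ↔ 2/5 = 2/5
w ↔ u = 4/5 ↔ 2/5 = 3/5
w ↔ (w ↔ u) = 4/5 ↔ 3/5 = 4/5
v → w = 2/5 → 4/5 = 1
(w ↔ (w ↔ u)) ↔ (v → w) = 4/5 ↔ 1 = 4/5
~u = ~2/5 = 3/5
~u ↔ v = 3/5 ↔ 2/5 = 4/5
~u = ~2/5 = 3/5
~~u = ~3/5 = 2/5
(~u ↔ v) ∨ ~~u = 4/5 ∨ 2/5 = 4/5
((w ↔ (w ↔ u)) ↔ (v → w)) → ((~u ↔ v) ∨ ~~u) = 4/5 → 4/5 = 1
~u = ~2/5 = 3/5
~u ∨ v = 3/5 ∨ 2/5 = 3/5
u → w = 2/5 → 4/5 = 1
u → (u → w) = 2/5 → 1 = 1
(~u ∨ v) ∨ (u → (u → w)) = 3/5 ∨ 1 = 1
~((~u ∨ v) ∨ (u → (u → w))) = ~1 = 0
(((w ↔ (w ↔ u)) ↔ (v → w)) → ((~u ↔ v) ∨ ~~u)) ∨ ~((~u ∨ v) ∨ (u → (u → w))) = 1 ∨ 0 = 1
(((~v ∨ (v → (w ∨ u))) ∨ (((u → w) → (v → w)) ∨ (u → w))) ↔ (((w → w) ∨ (v ↔ v)) ↔ ((w ↔ w) ↔ v))) ↔ ((((w ↔ (w ↔ u)) ↔ (v → w)) → ((~u ↔ v) ∨ ~~u)) ∨ ~((~u ∨ v) ∨ (u → (u → w)))) = 2/5 ↔ 1 = 2/5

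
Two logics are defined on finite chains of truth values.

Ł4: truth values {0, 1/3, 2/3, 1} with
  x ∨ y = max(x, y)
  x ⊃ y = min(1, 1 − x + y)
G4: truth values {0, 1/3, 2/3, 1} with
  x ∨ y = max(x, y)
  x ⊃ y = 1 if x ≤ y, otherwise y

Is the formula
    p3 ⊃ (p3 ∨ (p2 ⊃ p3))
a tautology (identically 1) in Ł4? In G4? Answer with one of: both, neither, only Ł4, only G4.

In Ł4: every assignment gives 1 — tautology.
In G4: every assignment gives 1 — tautology.

both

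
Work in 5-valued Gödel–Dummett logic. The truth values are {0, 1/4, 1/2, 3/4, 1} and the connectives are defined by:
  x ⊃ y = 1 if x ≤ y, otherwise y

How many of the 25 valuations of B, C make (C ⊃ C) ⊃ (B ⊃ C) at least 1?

value 1: 15 assignments (counts)
value 3/4: 1 assignment
value 1/2: 2 assignments
value 1/4: 3 assignments
value 0: 4 assignments
So 15 of the 25 assignments meet the threshold.

15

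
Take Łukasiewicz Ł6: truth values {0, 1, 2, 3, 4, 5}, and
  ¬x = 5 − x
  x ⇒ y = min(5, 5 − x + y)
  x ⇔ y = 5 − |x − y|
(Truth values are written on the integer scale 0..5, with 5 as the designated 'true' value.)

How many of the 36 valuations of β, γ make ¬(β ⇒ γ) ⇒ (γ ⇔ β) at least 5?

value 5: 30 assignments (counts)
value 4: 3 assignments
value 2: 2 assignments
value 0: 1 assignment
So 30 of the 36 assignments meet the threshold.

30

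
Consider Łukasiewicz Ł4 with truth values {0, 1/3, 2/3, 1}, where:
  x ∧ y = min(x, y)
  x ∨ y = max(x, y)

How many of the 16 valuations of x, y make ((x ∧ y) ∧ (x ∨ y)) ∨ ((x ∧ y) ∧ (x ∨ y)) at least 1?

1

x = 0, y = 0 ↦ 0  <
x = 0, y = 1/3 ↦ 0  <
x = 0, y = 2/3 ↦ 0  <
x = 0, y = 1 ↦ 0  <
x = 1/3, y = 0 ↦ 0  <
x = 1/3, y = 1/3 ↦ 1/3  <
x = 1/3, y = 2/3 ↦ 1/3  <
x = 1/3, y = 1 ↦ 1/3  <
x = 2/3, y = 0 ↦ 0  <
x = 2/3, y = 1/3 ↦ 1/3  <
x = 2/3, y = 2/3 ↦ 2/3  <
x = 2/3, y = 1 ↦ 2/3  <
x = 1, y = 0 ↦ 0  <
x = 1, y = 1/3 ↦ 1/3  <
x = 1, y = 2/3 ↦ 2/3  <
x = 1, y = 1 ↦ 1  ≥
So 1 of the 16 assignments meets the threshold.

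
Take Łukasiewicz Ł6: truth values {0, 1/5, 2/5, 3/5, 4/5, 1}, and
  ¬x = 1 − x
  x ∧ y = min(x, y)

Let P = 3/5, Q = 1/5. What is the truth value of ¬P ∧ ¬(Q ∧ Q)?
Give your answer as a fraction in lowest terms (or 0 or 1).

2/5

¬P = ¬3/5 = 2/5
Q ∧ Q = 1/5 ∧ 1/5 = 1/5
¬(Q ∧ Q) = ¬1/5 = 4/5
¬P ∧ ¬(Q ∧ Q) = 2/5 ∧ 4/5 = 2/5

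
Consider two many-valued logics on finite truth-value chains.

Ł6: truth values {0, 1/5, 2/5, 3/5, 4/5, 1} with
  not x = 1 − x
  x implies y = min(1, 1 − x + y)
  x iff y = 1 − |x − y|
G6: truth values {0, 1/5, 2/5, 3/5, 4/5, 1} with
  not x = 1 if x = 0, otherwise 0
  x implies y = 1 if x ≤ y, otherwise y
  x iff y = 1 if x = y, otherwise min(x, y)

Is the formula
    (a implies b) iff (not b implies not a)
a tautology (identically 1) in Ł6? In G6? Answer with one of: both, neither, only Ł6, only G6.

only Ł6

In Ł6: every assignment gives 1 — tautology.
In G6: at a = 2/5, b = 1/5 the value is 1/5 — not a tautology.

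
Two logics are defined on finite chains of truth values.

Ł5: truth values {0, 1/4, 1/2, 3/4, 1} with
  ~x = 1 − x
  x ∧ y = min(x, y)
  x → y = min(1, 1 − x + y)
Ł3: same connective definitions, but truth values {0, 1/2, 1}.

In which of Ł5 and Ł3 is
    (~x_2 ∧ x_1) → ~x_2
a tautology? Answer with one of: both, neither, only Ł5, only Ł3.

both

In Ł5: every assignment gives 1 — tautology.
In Ł3: every assignment gives 1 — tautology.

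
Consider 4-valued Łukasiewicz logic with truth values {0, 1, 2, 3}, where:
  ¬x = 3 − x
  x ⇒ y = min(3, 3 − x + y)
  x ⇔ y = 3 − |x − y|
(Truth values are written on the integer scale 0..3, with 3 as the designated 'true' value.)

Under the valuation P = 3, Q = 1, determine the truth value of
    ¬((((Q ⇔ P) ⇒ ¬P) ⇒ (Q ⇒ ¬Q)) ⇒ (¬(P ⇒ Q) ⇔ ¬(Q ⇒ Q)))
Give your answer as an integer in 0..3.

Q ⇔ P = 1 ⇔ 3 = 1
¬P = ¬3 = 0
(Q ⇔ P) ⇒ ¬P = 1 ⇒ 0 = 2
¬Q = ¬1 = 2
Q ⇒ ¬Q = 1 ⇒ 2 = 3
((Q ⇔ P) ⇒ ¬P) ⇒ (Q ⇒ ¬Q) = 2 ⇒ 3 = 3
P ⇒ Q = 3 ⇒ 1 = 1
¬(P ⇒ Q) = ¬1 = 2
Q ⇒ Q = 1 ⇒ 1 = 3
¬(Q ⇒ Q) = ¬3 = 0
¬(P ⇒ Q) ⇔ ¬(Q ⇒ Q) = 2 ⇔ 0 = 1
(((Q ⇔ P) ⇒ ¬P) ⇒ (Q ⇒ ¬Q)) ⇒ (¬(P ⇒ Q) ⇔ ¬(Q ⇒ Q)) = 3 ⇒ 1 = 1
¬((((Q ⇔ P) ⇒ ¬P) ⇒ (Q ⇒ ¬Q)) ⇒ (¬(P ⇒ Q) ⇔ ¬(Q ⇒ Q))) = ¬1 = 2

2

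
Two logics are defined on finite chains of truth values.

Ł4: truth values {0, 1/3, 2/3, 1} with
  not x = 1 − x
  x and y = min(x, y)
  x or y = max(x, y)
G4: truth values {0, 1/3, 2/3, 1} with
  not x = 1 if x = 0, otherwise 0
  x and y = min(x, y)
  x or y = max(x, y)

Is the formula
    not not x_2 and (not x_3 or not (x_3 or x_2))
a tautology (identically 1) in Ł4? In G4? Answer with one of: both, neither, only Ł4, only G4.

neither

In Ł4: at x_2 = 0, x_3 = 0 the value is 0 — not a tautology.
In G4: at x_2 = 0, x_3 = 0 the value is 0 — not a tautology.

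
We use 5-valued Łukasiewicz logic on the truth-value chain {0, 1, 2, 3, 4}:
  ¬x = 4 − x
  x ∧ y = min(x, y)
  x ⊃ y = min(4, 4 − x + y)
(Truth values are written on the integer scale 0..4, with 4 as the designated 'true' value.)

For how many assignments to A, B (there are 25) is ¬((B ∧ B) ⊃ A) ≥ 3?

value 4: 1 assignment (counts)
value 3: 2 assignments (counts)
value 2: 3 assignments
value 1: 4 assignments
value 0: 15 assignments
So 3 of the 25 assignments meet the threshold.

3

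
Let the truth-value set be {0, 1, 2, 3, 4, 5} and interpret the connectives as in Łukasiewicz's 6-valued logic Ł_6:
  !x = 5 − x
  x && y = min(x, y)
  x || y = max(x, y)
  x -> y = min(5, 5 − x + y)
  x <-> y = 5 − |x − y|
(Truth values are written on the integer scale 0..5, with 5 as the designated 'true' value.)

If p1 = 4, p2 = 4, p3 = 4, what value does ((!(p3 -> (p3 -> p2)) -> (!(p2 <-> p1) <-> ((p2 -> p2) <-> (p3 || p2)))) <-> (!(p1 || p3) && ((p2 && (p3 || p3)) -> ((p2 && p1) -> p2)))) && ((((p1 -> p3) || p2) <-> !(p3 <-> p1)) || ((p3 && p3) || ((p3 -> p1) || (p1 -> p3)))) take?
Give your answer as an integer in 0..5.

p3 -> p2 = 4 -> 4 = 5
p3 -> (p3 -> p2) = 4 -> 5 = 5
!(p3 -> (p3 -> p2)) = !5 = 0
p2 <-> p1 = 4 <-> 4 = 5
!(p2 <-> p1) = !5 = 0
p2 -> p2 = 4 -> 4 = 5
p3 || p2 = 4 || 4 = 4
(p2 -> p2) <-> (p3 || p2) = 5 <-> 4 = 4
!(p2 <-> p1) <-> ((p2 -> p2) <-> (p3 || p2)) = 0 <-> 4 = 1
!(p3 -> (p3 -> p2)) -> (!(p2 <-> p1) <-> ((p2 -> p2) <-> (p3 || p2))) = 0 -> 1 = 5
p1 || p3 = 4 || 4 = 4
!(p1 || p3) = !4 = 1
p3 || p3 = 4 || 4 = 4
p2 && (p3 || p3) = 4 && 4 = 4
p2 && p1 = 4 && 4 = 4
(p2 && p1) -> p2 = 4 -> 4 = 5
(p2 && (p3 || p3)) -> ((p2 && p1) -> p2) = 4 -> 5 = 5
!(p1 || p3) && ((p2 && (p3 || p3)) -> ((p2 && p1) -> p2)) = 1 && 5 = 1
(!(p3 -> (p3 -> p2)) -> (!(p2 <-> p1) <-> ((p2 -> p2) <-> (p3 || p2)))) <-> (!(p1 || p3) && ((p2 && (p3 || p3)) -> ((p2 && p1) -> p2))) = 5 <-> 1 = 1
p1 -> p3 = 4 -> 4 = 5
(p1 -> p3) || p2 = 5 || 4 = 5
p3 <-> p1 = 4 <-> 4 = 5
!(p3 <-> p1) = !5 = 0
((p1 -> p3) || p2) <-> !(p3 <-> p1) = 5 <-> 0 = 0
p3 && p3 = 4 && 4 = 4
p3 -> p1 = 4 -> 4 = 5
p1 -> p3 = 4 -> 4 = 5
(p3 -> p1) || (p1 -> p3) = 5 || 5 = 5
(p3 && p3) || ((p3 -> p1) || (p1 -> p3)) = 4 || 5 = 5
(((p1 -> p3) || p2) <-> !(p3 <-> p1)) || ((p3 && p3) || ((p3 -> p1) || (p1 -> p3))) = 0 || 5 = 5
((!(p3 -> (p3 -> p2)) -> (!(p2 <-> p1) <-> ((p2 -> p2) <-> (p3 || p2)))) <-> (!(p1 || p3) && ((p2 && (p3 || p3)) -> ((p2 && p1) -> p2)))) && ((((p1 -> p3) || p2) <-> !(p3 <-> p1)) || ((p3 && p3) || ((p3 -> p1) || (p1 -> p3)))) = 1 && 5 = 1

1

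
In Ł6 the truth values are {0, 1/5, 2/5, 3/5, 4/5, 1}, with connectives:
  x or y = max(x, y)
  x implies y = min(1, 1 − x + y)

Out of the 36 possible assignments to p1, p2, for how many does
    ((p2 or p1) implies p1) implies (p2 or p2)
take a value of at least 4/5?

16

value 1: 12 assignments (counts)
value 4/5: 4 assignments (counts)
value 3/5: 4 assignments
value 2/5: 5 assignments
value 1/5: 5 assignments
value 0: 6 assignments
So 16 of the 36 assignments meet the threshold.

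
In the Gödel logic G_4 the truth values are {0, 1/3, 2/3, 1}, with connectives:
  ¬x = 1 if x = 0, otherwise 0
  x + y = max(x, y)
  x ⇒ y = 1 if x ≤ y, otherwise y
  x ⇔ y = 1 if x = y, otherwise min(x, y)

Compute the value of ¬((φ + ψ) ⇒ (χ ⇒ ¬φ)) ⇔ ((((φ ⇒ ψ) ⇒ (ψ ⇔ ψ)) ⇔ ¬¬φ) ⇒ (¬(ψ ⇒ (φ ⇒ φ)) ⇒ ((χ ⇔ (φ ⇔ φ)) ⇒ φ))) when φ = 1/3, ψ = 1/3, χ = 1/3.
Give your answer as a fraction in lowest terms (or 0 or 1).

φ + ψ = 1/3 + 1/3 = 1/3
¬φ = ¬1/3 = 0
χ ⇒ ¬φ = 1/3 ⇒ 0 = 0
(φ + ψ) ⇒ (χ ⇒ ¬φ) = 1/3 ⇒ 0 = 0
¬((φ + ψ) ⇒ (χ ⇒ ¬φ)) = ¬0 = 1
φ ⇒ ψ = 1/3 ⇒ 1/3 = 1
ψ ⇔ ψ = 1/3 ⇔ 1/3 = 1
(φ ⇒ ψ) ⇒ (ψ ⇔ ψ) = 1 ⇒ 1 = 1
¬φ = ¬1/3 = 0
¬¬φ = ¬0 = 1
((φ ⇒ ψ) ⇒ (ψ ⇔ ψ)) ⇔ ¬¬φ = 1 ⇔ 1 = 1
φ ⇒ φ = 1/3 ⇒ 1/3 = 1
ψ ⇒ (φ ⇒ φ) = 1/3 ⇒ 1 = 1
¬(ψ ⇒ (φ ⇒ φ)) = ¬1 = 0
φ ⇔ φ = 1/3 ⇔ 1/3 = 1
χ ⇔ (φ ⇔ φ) = 1/3 ⇔ 1 = 1/3
(χ ⇔ (φ ⇔ φ)) ⇒ φ = 1/3 ⇒ 1/3 = 1
¬(ψ ⇒ (φ ⇒ φ)) ⇒ ((χ ⇔ (φ ⇔ φ)) ⇒ φ) = 0 ⇒ 1 = 1
(((φ ⇒ ψ) ⇒ (ψ ⇔ ψ)) ⇔ ¬¬φ) ⇒ (¬(ψ ⇒ (φ ⇒ φ)) ⇒ ((χ ⇔ (φ ⇔ φ)) ⇒ φ)) = 1 ⇒ 1 = 1
¬((φ + ψ) ⇒ (χ ⇒ ¬φ)) ⇔ ((((φ ⇒ ψ) ⇒ (ψ ⇔ ψ)) ⇔ ¬¬φ) ⇒ (¬(ψ ⇒ (φ ⇒ φ)) ⇒ ((χ ⇔ (φ ⇔ φ)) ⇒ φ))) = 1 ⇔ 1 = 1

1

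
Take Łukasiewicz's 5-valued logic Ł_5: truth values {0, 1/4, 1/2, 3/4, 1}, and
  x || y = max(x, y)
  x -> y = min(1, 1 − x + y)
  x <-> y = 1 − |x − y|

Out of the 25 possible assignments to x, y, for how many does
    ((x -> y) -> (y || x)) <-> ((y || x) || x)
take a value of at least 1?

value 1: 19 assignments (counts)
value 3/4: 5 assignments
value 1/2: 1 assignment
So 19 of the 25 assignments meet the threshold.

19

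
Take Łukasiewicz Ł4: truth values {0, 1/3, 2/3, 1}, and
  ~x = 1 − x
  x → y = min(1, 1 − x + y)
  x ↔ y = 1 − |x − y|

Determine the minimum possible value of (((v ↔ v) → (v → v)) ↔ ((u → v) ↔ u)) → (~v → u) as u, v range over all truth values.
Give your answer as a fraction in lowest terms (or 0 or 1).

Take u = 1/3, v = 0:
v ↔ v = 0 ↔ 0 = 1
v → v = 0 → 0 = 1
(v ↔ v) → (v → v) = 1 → 1 = 1
u → v = 1/3 → 0 = 2/3
(u → v) ↔ u = 2/3 ↔ 1/3 = 2/3
((v ↔ v) → (v → v)) ↔ ((u → v) ↔ u) = 1 ↔ 2/3 = 2/3
~v = ~0 = 1
~v → u = 1 → 1/3 = 1/3
(((v ↔ v) → (v → v)) ↔ ((u → v) ↔ u)) → (~v → u) = 2/3 → 1/3 = 2/3
No assignment yields a value below 2/3, so this is the minimum.

2/3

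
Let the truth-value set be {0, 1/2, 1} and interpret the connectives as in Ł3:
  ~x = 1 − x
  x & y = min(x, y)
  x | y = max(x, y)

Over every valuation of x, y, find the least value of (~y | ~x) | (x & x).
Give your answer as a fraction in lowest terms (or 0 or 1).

1/2

Take x = 1/2, y = 1/2:
~y = ~1/2 = 1/2
~x = ~1/2 = 1/2
~y | ~x = 1/2 | 1/2 = 1/2
x & x = 1/2 & 1/2 = 1/2
(~y | ~x) | (x & x) = 1/2 | 1/2 = 1/2
No assignment yields a value below 1/2, so this is the minimum.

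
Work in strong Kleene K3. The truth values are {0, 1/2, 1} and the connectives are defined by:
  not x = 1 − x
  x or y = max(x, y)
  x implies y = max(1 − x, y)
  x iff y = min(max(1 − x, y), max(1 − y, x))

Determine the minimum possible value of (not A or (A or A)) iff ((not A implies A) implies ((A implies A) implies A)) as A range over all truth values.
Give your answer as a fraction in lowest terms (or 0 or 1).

1/2

Take A = 1/2:
not A = not 1/2 = 1/2
A or A = 1/2 or 1/2 = 1/2
not A or (A or A) = 1/2 or 1/2 = 1/2
not A = not 1/2 = 1/2
not A implies A = 1/2 implies 1/2 = 1/2
A implies A = 1/2 implies 1/2 = 1/2
(A implies A) implies A = 1/2 implies 1/2 = 1/2
(not A implies A) implies ((A implies A) implies A) = 1/2 implies 1/2 = 1/2
(not A or (A or A)) iff ((not A implies A) implies ((A implies A) implies A)) = 1/2 iff 1/2 = 1/2
No assignment yields a value below 1/2, so this is the minimum.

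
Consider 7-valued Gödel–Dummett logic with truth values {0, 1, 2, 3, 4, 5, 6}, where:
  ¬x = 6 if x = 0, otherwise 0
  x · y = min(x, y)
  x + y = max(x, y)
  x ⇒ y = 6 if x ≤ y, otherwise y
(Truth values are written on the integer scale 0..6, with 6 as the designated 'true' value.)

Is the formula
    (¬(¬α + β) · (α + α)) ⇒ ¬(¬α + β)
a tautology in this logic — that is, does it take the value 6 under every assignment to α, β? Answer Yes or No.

At α = 4, β = 3, for instance:
¬α = ¬4 = 0
¬α + β = 0 + 3 = 3
¬(¬α + β) = ¬3 = 0
α + α = 4 + 4 = 4
¬(¬α + β) · (α + α) = 0 · 4 = 0
(¬(¬α + β) · (α + α)) ⇒ ¬(¬α + β) = 0 ⇒ 0 = 6
and checking the remaining 48 assignments likewise gives ≥ 6 in every case.

Yes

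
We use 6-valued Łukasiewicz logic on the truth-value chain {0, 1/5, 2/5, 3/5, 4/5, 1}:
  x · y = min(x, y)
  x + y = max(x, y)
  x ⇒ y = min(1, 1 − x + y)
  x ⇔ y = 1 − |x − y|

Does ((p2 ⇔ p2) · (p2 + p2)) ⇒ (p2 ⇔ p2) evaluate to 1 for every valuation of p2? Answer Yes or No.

p2 = 0 ↦ 1
p2 = 1/5 ↦ 1
p2 = 2/5 ↦ 1
p2 = 3/5 ↦ 1
p2 = 4/5 ↦ 1
p2 = 1 ↦ 1
Every assignment gives a value ≥ 1.

Yes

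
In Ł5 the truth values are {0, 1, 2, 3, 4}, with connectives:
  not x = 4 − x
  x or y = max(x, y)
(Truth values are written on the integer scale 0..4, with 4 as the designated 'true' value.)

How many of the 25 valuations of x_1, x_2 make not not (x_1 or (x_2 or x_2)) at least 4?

9

value 4: 9 assignments (counts)
value 3: 7 assignments
value 2: 5 assignments
value 1: 3 assignments
value 0: 1 assignment
So 9 of the 25 assignments meet the threshold.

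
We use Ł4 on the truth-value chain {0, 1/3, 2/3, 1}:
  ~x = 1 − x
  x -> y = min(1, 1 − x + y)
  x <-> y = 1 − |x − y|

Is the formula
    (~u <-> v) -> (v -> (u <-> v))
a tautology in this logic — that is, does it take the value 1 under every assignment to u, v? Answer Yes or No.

Counterexample: take u = 0, v = 1.
~u = ~0 = 1
~u <-> v = 1 <-> 1 = 1
u <-> v = 0 <-> 1 = 0
v -> (u <-> v) = 1 -> 0 = 0
(~u <-> v) -> (v -> (u <-> v)) = 1 -> 0 = 0
This gives 0 ≠ 1.

No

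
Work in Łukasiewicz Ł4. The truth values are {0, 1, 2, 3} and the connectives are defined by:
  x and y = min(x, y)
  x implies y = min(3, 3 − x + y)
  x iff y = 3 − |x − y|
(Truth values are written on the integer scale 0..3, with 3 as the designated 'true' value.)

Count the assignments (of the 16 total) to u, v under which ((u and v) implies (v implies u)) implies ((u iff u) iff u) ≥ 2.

8

u = 0, v = 0 ↦ 0  <
u = 0, v = 1 ↦ 0  <
u = 0, v = 2 ↦ 0  <
u = 0, v = 3 ↦ 0  <
u = 1, v = 0 ↦ 1  <
u = 1, v = 1 ↦ 1  <
u = 1, v = 2 ↦ 1  <
u = 1, v = 3 ↦ 1  <
u = 2, v = 0 ↦ 2  ≥
u = 2, v = 1 ↦ 2  ≥
u = 2, v = 2 ↦ 2  ≥
u = 2, v = 3 ↦ 2  ≥
u = 3, v = 0 ↦ 3  ≥
u = 3, v = 1 ↦ 3  ≥
u = 3, v = 2 ↦ 3  ≥
u = 3, v = 3 ↦ 3  ≥
So 8 of the 16 assignments meet the threshold.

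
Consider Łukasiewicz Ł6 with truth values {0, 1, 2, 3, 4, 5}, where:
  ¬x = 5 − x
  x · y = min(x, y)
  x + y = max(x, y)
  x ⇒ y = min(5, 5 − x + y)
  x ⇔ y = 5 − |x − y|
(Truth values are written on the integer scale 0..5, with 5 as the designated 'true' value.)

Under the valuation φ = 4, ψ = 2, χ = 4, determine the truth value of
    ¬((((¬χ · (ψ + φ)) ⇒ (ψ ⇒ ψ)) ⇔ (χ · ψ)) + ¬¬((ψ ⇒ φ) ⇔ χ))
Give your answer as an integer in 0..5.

1

¬χ = ¬4 = 1
ψ + φ = 2 + 4 = 4
¬χ · (ψ + φ) = 1 · 4 = 1
ψ ⇒ ψ = 2 ⇒ 2 = 5
(¬χ · (ψ + φ)) ⇒ (ψ ⇒ ψ) = 1 ⇒ 5 = 5
χ · ψ = 4 · 2 = 2
((¬χ · (ψ + φ)) ⇒ (ψ ⇒ ψ)) ⇔ (χ · ψ) = 5 ⇔ 2 = 2
ψ ⇒ φ = 2 ⇒ 4 = 5
(ψ ⇒ φ) ⇔ χ = 5 ⇔ 4 = 4
¬((ψ ⇒ φ) ⇔ χ) = ¬4 = 1
¬¬((ψ ⇒ φ) ⇔ χ) = ¬1 = 4
(((¬χ · (ψ + φ)) ⇒ (ψ ⇒ ψ)) ⇔ (χ · ψ)) + ¬¬((ψ ⇒ φ) ⇔ χ) = 2 + 4 = 4
¬((((¬χ · (ψ + φ)) ⇒ (ψ ⇒ ψ)) ⇔ (χ · ψ)) + ¬¬((ψ ⇒ φ) ⇔ χ)) = ¬4 = 1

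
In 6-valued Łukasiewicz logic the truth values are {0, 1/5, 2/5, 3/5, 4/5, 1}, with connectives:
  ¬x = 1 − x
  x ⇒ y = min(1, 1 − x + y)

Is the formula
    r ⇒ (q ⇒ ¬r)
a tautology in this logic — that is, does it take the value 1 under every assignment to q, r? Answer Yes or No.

Counterexample: take q = 1/5, r = 1.
¬r = ¬1 = 0
q ⇒ ¬r = 1/5 ⇒ 0 = 4/5
r ⇒ (q ⇒ ¬r) = 1 ⇒ 4/5 = 4/5
This gives 4/5 ≠ 1.

No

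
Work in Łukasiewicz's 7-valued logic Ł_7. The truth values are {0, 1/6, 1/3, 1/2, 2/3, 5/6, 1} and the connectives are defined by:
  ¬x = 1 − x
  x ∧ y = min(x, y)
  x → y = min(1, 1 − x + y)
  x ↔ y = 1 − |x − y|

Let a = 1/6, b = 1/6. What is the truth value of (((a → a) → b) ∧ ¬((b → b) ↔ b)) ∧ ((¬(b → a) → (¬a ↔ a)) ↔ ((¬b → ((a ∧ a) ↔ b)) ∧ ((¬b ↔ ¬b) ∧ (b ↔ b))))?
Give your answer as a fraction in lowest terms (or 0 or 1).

a → a = 1/6 → 1/6 = 1
(a → a) → b = 1 → 1/6 = 1/6
b → b = 1/6 → 1/6 = 1
(b → b) ↔ b = 1 ↔ 1/6 = 1/6
¬((b → b) ↔ b) = ¬1/6 = 5/6
((a → a) → b) ∧ ¬((b → b) ↔ b) = 1/6 ∧ 5/6 = 1/6
b → a = 1/6 → 1/6 = 1
¬(b → a) = ¬1 = 0
¬a = ¬1/6 = 5/6
¬a ↔ a = 5/6 ↔ 1/6 = 1/3
¬(b → a) → (¬a ↔ a) = 0 → 1/3 = 1
¬b = ¬1/6 = 5/6
a ∧ a = 1/6 ∧ 1/6 = 1/6
(a ∧ a) ↔ b = 1/6 ↔ 1/6 = 1
¬b → ((a ∧ a) ↔ b) = 5/6 → 1 = 1
¬b = ¬1/6 = 5/6
¬b = ¬1/6 = 5/6
¬b ↔ ¬b = 5/6 ↔ 5/6 = 1
b ↔ b = 1/6 ↔ 1/6 = 1
(¬b ↔ ¬b) ∧ (b ↔ b) = 1 ∧ 1 = 1
(¬b → ((a ∧ a) ↔ b)) ∧ ((¬b ↔ ¬b) ∧ (b ↔ b)) = 1 ∧ 1 = 1
(¬(b → a) → (¬a ↔ a)) ↔ ((¬b → ((a ∧ a) ↔ b)) ∧ ((¬b ↔ ¬b) ∧ (b ↔ b))) = 1 ↔ 1 = 1
(((a → a) → b) ∧ ¬((b → b) ↔ b)) ∧ ((¬(b → a) → (¬a ↔ a)) ↔ ((¬b → ((a ∧ a) ↔ b)) ∧ ((¬b ↔ ¬b) ∧ (b ↔ b)))) = 1/6 ∧ 1 = 1/6

1/6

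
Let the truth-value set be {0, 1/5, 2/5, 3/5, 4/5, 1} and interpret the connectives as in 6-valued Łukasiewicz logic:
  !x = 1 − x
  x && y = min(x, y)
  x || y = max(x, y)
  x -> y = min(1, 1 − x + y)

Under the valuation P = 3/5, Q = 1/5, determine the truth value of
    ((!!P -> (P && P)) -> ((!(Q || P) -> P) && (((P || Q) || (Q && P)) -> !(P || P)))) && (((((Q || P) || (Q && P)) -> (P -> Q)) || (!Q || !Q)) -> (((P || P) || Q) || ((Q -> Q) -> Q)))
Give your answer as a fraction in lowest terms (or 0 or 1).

!P = !3/5 = 2/5
!!P = !2/5 = 3/5
P && P = 3/5 && 3/5 = 3/5
!!P -> (P && P) = 3/5 -> 3/5 = 1
Q || P = 1/5 || 3/5 = 3/5
!(Q || P) = !3/5 = 2/5
!(Q || P) -> P = 2/5 -> 3/5 = 1
P || Q = 3/5 || 1/5 = 3/5
Q && P = 1/5 && 3/5 = 1/5
(P || Q) || (Q && P) = 3/5 || 1/5 = 3/5
P || P = 3/5 || 3/5 = 3/5
!(P || P) = !3/5 = 2/5
((P || Q) || (Q && P)) -> !(P || P) = 3/5 -> 2/5 = 4/5
(!(Q || P) -> P) && (((P || Q) || (Q && P)) -> !(P || P)) = 1 && 4/5 = 4/5
(!!P -> (P && P)) -> ((!(Q || P) -> P) && (((P || Q) || (Q && P)) -> !(P || P))) = 1 -> 4/5 = 4/5
Q || P = 1/5 || 3/5 = 3/5
Q && P = 1/5 && 3/5 = 1/5
(Q || P) || (Q && P) = 3/5 || 1/5 = 3/5
P -> Q = 3/5 -> 1/5 = 3/5
((Q || P) || (Q && P)) -> (P -> Q) = 3/5 -> 3/5 = 1
!Q = !1/5 = 4/5
!Q = !1/5 = 4/5
!Q || !Q = 4/5 || 4/5 = 4/5
(((Q || P) || (Q && P)) -> (P -> Q)) || (!Q || !Q) = 1 || 4/5 = 1
P || P = 3/5 || 3/5 = 3/5
(P || P) || Q = 3/5 || 1/5 = 3/5
Q -> Q = 1/5 -> 1/5 = 1
(Q -> Q) -> Q = 1 -> 1/5 = 1/5
((P || P) || Q) || ((Q -> Q) -> Q) = 3/5 || 1/5 = 3/5
((((Q || P) || (Q && P)) -> (P -> Q)) || (!Q || !Q)) -> (((P || P) || Q) || ((Q -> Q) -> Q)) = 1 -> 3/5 = 3/5
((!!P -> (P && P)) -> ((!(Q || P) -> P) && (((P || Q) || (Q && P)) -> !(P || P)))) && (((((Q || P) || (Q && P)) -> (P -> Q)) || (!Q || !Q)) -> (((P || P) || Q) || ((Q -> Q) -> Q))) = 4/5 && 3/5 = 3/5

3/5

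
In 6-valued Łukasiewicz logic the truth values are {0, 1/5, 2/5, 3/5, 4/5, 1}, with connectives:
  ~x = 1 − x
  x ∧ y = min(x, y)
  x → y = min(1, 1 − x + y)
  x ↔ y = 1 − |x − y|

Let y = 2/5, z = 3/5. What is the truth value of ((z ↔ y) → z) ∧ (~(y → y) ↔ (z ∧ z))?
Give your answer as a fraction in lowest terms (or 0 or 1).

2/5

z ↔ y = 3/5 ↔ 2/5 = 4/5
(z ↔ y) → z = 4/5 → 3/5 = 4/5
y → y = 2/5 → 2/5 = 1
~(y → y) = ~1 = 0
z ∧ z = 3/5 ∧ 3/5 = 3/5
~(y → y) ↔ (z ∧ z) = 0 ↔ 3/5 = 2/5
((z ↔ y) → z) ∧ (~(y → y) ↔ (z ∧ z)) = 4/5 ∧ 2/5 = 2/5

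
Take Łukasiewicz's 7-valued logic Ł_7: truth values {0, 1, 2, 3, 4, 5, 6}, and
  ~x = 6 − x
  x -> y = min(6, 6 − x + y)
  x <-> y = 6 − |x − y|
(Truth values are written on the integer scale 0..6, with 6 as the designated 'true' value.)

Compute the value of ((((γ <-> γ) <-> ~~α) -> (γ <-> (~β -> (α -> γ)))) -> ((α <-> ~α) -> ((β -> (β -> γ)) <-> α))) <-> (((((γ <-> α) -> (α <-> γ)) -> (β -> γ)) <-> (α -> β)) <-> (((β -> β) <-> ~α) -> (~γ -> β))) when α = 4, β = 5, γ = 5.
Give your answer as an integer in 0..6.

6

γ <-> γ = 5 <-> 5 = 6
~α = ~4 = 2
~~α = ~2 = 4
(γ <-> γ) <-> ~~α = 6 <-> 4 = 4
~β = ~5 = 1
α -> γ = 4 -> 5 = 6
~β -> (α -> γ) = 1 -> 6 = 6
γ <-> (~β -> (α -> γ)) = 5 <-> 6 = 5
((γ <-> γ) <-> ~~α) -> (γ <-> (~β -> (α -> γ))) = 4 -> 5 = 6
~α = ~4 = 2
α <-> ~α = 4 <-> 2 = 4
β -> γ = 5 -> 5 = 6
β -> (β -> γ) = 5 -> 6 = 6
(β -> (β -> γ)) <-> α = 6 <-> 4 = 4
(α <-> ~α) -> ((β -> (β -> γ)) <-> α) = 4 -> 4 = 6
(((γ <-> γ) <-> ~~α) -> (γ <-> (~β -> (α -> γ)))) -> ((α <-> ~α) -> ((β -> (β -> γ)) <-> α)) = 6 -> 6 = 6
γ <-> α = 5 <-> 4 = 5
α <-> γ = 4 <-> 5 = 5
(γ <-> α) -> (α <-> γ) = 5 -> 5 = 6
β -> γ = 5 -> 5 = 6
((γ <-> α) -> (α <-> γ)) -> (β -> γ) = 6 -> 6 = 6
α -> β = 4 -> 5 = 6
(((γ <-> α) -> (α <-> γ)) -> (β -> γ)) <-> (α -> β) = 6 <-> 6 = 6
β -> β = 5 -> 5 = 6
~α = ~4 = 2
(β -> β) <-> ~α = 6 <-> 2 = 2
~γ = ~5 = 1
~γ -> β = 1 -> 5 = 6
((β -> β) <-> ~α) -> (~γ -> β) = 2 -> 6 = 6
((((γ <-> α) -> (α <-> γ)) -> (β -> γ)) <-> (α -> β)) <-> (((β -> β) <-> ~α) -> (~γ -> β)) = 6 <-> 6 = 6
((((γ <-> γ) <-> ~~α) -> (γ <-> (~β -> (α -> γ)))) -> ((α <-> ~α) -> ((β -> (β -> γ)) <-> α))) <-> (((((γ <-> α) -> (α <-> γ)) -> (β -> γ)) <-> (α -> β)) <-> (((β -> β) <-> ~α) -> (~γ -> β))) = 6 <-> 6 = 6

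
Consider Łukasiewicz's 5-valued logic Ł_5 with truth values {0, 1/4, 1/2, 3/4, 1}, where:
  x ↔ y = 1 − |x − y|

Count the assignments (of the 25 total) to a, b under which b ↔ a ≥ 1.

value 1: 5 assignments (counts)
value 3/4: 8 assignments
value 1/2: 6 assignments
value 1/4: 4 assignments
value 0: 2 assignments
So 5 of the 25 assignments meet the threshold.

5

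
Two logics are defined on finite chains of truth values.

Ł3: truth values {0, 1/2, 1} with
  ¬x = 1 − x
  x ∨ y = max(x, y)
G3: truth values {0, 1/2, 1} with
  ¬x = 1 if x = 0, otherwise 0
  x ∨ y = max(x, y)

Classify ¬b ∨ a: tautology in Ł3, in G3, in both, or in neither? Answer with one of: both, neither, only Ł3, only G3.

neither

In Ł3: at a = 0, b = 1/2 the value is 1/2 — not a tautology.
In G3: at a = 0, b = 1/2 the value is 0 — not a tautology.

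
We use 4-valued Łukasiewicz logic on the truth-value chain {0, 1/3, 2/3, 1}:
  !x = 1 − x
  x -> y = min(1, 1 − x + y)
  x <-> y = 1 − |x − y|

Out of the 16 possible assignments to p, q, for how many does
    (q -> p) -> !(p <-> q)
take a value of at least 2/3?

p = 0, q = 0 ↦ 0  <
p = 0, q = 1/3 ↦ 2/3  ≥
p = 0, q = 2/3 ↦ 1  ≥
p = 0, q = 1 ↦ 1  ≥
p = 1/3, q = 0 ↦ 1/3  <
p = 1/3, q = 1/3 ↦ 0  <
p = 1/3, q = 2/3 ↦ 2/3  ≥
p = 1/3, q = 1 ↦ 1  ≥
p = 2/3, q = 0 ↦ 2/3  ≥
p = 2/3, q = 1/3 ↦ 1/3  <
p = 2/3, q = 2/3 ↦ 0  <
p = 2/3, q = 1 ↦ 2/3  ≥
p = 1, q = 0 ↦ 1  ≥
p = 1, q = 1/3 ↦ 2/3  ≥
p = 1, q = 2/3 ↦ 1/3  <
p = 1, q = 1 ↦ 0  <
So 9 of the 16 assignments meet the threshold.

9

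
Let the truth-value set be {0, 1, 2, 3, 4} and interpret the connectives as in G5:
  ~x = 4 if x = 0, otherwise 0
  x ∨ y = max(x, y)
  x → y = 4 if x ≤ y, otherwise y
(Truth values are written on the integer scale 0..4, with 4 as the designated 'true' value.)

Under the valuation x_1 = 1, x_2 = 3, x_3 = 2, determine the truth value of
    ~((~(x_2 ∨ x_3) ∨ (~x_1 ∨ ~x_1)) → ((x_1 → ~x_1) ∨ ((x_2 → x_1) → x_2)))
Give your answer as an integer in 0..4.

0

x_2 ∨ x_3 = 3 ∨ 2 = 3
~(x_2 ∨ x_3) = ~3 = 0
~x_1 = ~1 = 0
~x_1 = ~1 = 0
~x_1 ∨ ~x_1 = 0 ∨ 0 = 0
~(x_2 ∨ x_3) ∨ (~x_1 ∨ ~x_1) = 0 ∨ 0 = 0
~x_1 = ~1 = 0
x_1 → ~x_1 = 1 → 0 = 0
x_2 → x_1 = 3 → 1 = 1
(x_2 → x_1) → x_2 = 1 → 3 = 4
(x_1 → ~x_1) ∨ ((x_2 → x_1) → x_2) = 0 ∨ 4 = 4
(~(x_2 ∨ x_3) ∨ (~x_1 ∨ ~x_1)) → ((x_1 → ~x_1) ∨ ((x_2 → x_1) → x_2)) = 0 → 4 = 4
~((~(x_2 ∨ x_3) ∨ (~x_1 ∨ ~x_1)) → ((x_1 → ~x_1) ∨ ((x_2 → x_1) → x_2))) = ~4 = 0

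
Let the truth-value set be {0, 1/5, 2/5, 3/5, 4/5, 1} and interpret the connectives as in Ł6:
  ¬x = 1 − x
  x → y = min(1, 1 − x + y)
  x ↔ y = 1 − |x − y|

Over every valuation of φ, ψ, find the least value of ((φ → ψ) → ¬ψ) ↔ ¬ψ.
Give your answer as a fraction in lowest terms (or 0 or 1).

Take φ = 4/5, ψ = 2/5:
φ → ψ = 4/5 → 2/5 = 3/5
¬ψ = ¬2/5 = 3/5
(φ → ψ) → ¬ψ = 3/5 → 3/5 = 1
¬ψ = ¬2/5 = 3/5
((φ → ψ) → ¬ψ) ↔ ¬ψ = 1 ↔ 3/5 = 3/5
No assignment yields a value below 3/5, so this is the minimum.

3/5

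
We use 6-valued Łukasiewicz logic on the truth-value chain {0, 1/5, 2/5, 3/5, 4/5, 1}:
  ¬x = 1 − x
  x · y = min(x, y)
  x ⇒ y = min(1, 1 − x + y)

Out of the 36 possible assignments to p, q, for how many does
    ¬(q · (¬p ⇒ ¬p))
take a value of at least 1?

value 1: 6 assignments (counts)
value 4/5: 6 assignments
value 3/5: 6 assignments
value 2/5: 6 assignments
value 1/5: 6 assignments
value 0: 6 assignments
So 6 of the 36 assignments meet the threshold.

6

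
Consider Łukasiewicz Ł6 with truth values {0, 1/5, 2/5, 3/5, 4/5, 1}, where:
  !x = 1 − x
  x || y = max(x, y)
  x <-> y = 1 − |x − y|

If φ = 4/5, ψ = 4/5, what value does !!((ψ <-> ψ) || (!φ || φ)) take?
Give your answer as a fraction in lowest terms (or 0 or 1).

1

ψ <-> ψ = 4/5 <-> 4/5 = 1
!φ = !4/5 = 1/5
!φ || φ = 1/5 || 4/5 = 4/5
(ψ <-> ψ) || (!φ || φ) = 1 || 4/5 = 1
!((ψ <-> ψ) || (!φ || φ)) = !1 = 0
!!((ψ <-> ψ) || (!φ || φ)) = !0 = 1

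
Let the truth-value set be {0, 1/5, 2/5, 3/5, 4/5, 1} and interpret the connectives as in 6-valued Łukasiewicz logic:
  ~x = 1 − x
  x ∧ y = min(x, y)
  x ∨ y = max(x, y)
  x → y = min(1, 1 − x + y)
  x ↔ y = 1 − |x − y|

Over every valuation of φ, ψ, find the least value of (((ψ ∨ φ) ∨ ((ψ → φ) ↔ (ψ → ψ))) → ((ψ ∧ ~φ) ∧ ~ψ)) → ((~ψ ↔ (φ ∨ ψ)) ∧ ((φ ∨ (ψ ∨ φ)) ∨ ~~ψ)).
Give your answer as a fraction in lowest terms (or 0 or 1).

3/5

Take φ = 0, ψ = 2/5:
ψ ∨ φ = 2/5 ∨ 0 = 2/5
ψ → φ = 2/5 → 0 = 3/5
ψ → ψ = 2/5 → 2/5 = 1
(ψ → φ) ↔ (ψ → ψ) = 3/5 ↔ 1 = 3/5
(ψ ∨ φ) ∨ ((ψ → φ) ↔ (ψ → ψ)) = 2/5 ∨ 3/5 = 3/5
~φ = ~0 = 1
ψ ∧ ~φ = 2/5 ∧ 1 = 2/5
~ψ = ~2/5 = 3/5
(ψ ∧ ~φ) ∧ ~ψ = 2/5 ∧ 3/5 = 2/5
((ψ ∨ φ) ∨ ((ψ → φ) ↔ (ψ → ψ))) → ((ψ ∧ ~φ) ∧ ~ψ) = 3/5 → 2/5 = 4/5
~ψ = ~2/5 = 3/5
φ ∨ ψ = 0 ∨ 2/5 = 2/5
~ψ ↔ (φ ∨ ψ) = 3/5 ↔ 2/5 = 4/5
ψ ∨ φ = 2/5 ∨ 0 = 2/5
φ ∨ (ψ ∨ φ) = 0 ∨ 2/5 = 2/5
~ψ = ~2/5 = 3/5
~~ψ = ~3/5 = 2/5
(φ ∨ (ψ ∨ φ)) ∨ ~~ψ = 2/5 ∨ 2/5 = 2/5
(~ψ ↔ (φ ∨ ψ)) ∧ ((φ ∨ (ψ ∨ φ)) ∨ ~~ψ) = 4/5 ∧ 2/5 = 2/5
(((ψ ∨ φ) ∨ ((ψ → φ) ↔ (ψ → ψ))) → ((ψ ∧ ~φ) ∧ ~ψ)) → ((~ψ ↔ (φ ∨ ψ)) ∧ ((φ ∨ (ψ ∨ φ)) ∨ ~~ψ)) = 4/5 → 2/5 = 3/5
No assignment yields a value below 3/5, so this is the minimum.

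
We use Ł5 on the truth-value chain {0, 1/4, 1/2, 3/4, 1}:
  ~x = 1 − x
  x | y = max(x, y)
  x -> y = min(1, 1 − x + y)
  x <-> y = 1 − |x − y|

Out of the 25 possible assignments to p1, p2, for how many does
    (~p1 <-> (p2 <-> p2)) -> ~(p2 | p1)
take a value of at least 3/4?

value 1: 15 assignments (counts)
value 3/4: 4 assignments (counts)
value 1/2: 3 assignments
value 1/4: 2 assignments
value 0: 1 assignment
So 19 of the 25 assignments meet the threshold.

19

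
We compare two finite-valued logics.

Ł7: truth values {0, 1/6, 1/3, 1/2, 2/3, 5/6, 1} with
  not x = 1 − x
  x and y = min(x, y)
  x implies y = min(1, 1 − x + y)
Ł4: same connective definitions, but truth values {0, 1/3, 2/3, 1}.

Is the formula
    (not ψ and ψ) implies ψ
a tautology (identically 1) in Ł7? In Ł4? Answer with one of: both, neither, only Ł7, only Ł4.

both

In Ł7: every assignment gives 1 — tautology.
In Ł4: every assignment gives 1 — tautology.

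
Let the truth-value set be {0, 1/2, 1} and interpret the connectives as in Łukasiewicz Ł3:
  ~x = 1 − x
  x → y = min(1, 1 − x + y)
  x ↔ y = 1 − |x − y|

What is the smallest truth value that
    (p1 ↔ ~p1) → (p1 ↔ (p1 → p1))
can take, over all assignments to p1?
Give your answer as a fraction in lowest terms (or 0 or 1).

1/2

Take p1 = 1/2:
~p1 = ~1/2 = 1/2
p1 ↔ ~p1 = 1/2 ↔ 1/2 = 1
p1 → p1 = 1/2 → 1/2 = 1
p1 ↔ (p1 → p1) = 1/2 ↔ 1 = 1/2
(p1 ↔ ~p1) → (p1 ↔ (p1 → p1)) = 1 → 1/2 = 1/2
No assignment yields a value below 1/2, so this is the minimum.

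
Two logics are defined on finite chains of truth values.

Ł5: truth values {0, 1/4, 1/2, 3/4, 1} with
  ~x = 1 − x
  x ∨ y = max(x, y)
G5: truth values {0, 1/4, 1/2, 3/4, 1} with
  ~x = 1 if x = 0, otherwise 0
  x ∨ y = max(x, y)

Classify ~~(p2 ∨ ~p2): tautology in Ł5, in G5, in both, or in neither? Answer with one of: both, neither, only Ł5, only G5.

only G5

In Ł5: at p2 = 1/4 the value is 3/4 — not a tautology.
In G5: every assignment gives 1 — tautology.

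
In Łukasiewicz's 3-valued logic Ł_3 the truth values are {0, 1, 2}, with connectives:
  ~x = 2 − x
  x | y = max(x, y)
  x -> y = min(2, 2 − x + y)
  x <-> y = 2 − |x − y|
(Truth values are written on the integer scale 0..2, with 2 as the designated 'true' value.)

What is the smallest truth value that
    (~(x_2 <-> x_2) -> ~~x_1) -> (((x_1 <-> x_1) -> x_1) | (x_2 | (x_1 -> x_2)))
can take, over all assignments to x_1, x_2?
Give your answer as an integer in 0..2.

1

Take x_1 = 1, x_2 = 0:
x_2 <-> x_2 = 0 <-> 0 = 2
~(x_2 <-> x_2) = ~2 = 0
~x_1 = ~1 = 1
~~x_1 = ~1 = 1
~(x_2 <-> x_2) -> ~~x_1 = 0 -> 1 = 2
x_1 <-> x_1 = 1 <-> 1 = 2
(x_1 <-> x_1) -> x_1 = 2 -> 1 = 1
x_1 -> x_2 = 1 -> 0 = 1
x_2 | (x_1 -> x_2) = 0 | 1 = 1
((x_1 <-> x_1) -> x_1) | (x_2 | (x_1 -> x_2)) = 1 | 1 = 1
(~(x_2 <-> x_2) -> ~~x_1) -> (((x_1 <-> x_1) -> x_1) | (x_2 | (x_1 -> x_2))) = 2 -> 1 = 1
No assignment yields a value below 1, so this is the minimum.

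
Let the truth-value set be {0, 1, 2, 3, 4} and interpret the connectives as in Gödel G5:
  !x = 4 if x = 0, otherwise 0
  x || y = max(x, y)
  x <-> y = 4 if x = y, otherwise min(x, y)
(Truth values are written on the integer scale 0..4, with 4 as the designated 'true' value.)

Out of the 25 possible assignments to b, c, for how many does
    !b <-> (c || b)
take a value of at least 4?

1

value 4: 1 assignment (counts)
value 3: 1 assignment
value 2: 1 assignment
value 1: 1 assignment
value 0: 21 assignments
So 1 of the 25 assignments meets the threshold.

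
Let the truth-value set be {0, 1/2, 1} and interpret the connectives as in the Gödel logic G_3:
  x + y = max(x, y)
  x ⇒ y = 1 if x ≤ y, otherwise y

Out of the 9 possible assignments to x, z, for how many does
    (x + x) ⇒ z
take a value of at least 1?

6

x = 0, z = 0 ↦ 1  ≥
x = 0, z = 1/2 ↦ 1  ≥
x = 0, z = 1 ↦ 1  ≥
x = 1/2, z = 0 ↦ 0  <
x = 1/2, z = 1/2 ↦ 1  ≥
x = 1/2, z = 1 ↦ 1  ≥
x = 1, z = 0 ↦ 0  <
x = 1, z = 1/2 ↦ 1/2  <
x = 1, z = 1 ↦ 1  ≥
So 6 of the 9 assignments meet the threshold.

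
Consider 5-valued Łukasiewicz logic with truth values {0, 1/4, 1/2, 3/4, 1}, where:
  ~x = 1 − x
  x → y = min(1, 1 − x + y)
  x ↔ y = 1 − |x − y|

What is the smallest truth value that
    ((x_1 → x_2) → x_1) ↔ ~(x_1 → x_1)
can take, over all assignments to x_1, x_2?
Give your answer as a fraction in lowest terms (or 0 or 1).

0

Take x_1 = 1/2, x_2 = 0:
x_1 → x_2 = 1/2 → 0 = 1/2
(x_1 → x_2) → x_1 = 1/2 → 1/2 = 1
x_1 → x_1 = 1/2 → 1/2 = 1
~(x_1 → x_1) = ~1 = 0
((x_1 → x_2) → x_1) ↔ ~(x_1 → x_1) = 1 ↔ 0 = 0
No assignment yields a value below 0, so this is the minimum.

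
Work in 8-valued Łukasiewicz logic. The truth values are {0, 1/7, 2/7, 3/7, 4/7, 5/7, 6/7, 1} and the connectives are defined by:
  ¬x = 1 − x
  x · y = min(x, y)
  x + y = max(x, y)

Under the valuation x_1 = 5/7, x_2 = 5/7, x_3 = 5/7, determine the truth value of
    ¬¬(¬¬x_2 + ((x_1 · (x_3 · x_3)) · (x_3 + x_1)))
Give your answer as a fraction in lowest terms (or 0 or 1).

5/7

¬x_2 = ¬5/7 = 2/7
¬¬x_2 = ¬2/7 = 5/7
x_3 · x_3 = 5/7 · 5/7 = 5/7
x_1 · (x_3 · x_3) = 5/7 · 5/7 = 5/7
x_3 + x_1 = 5/7 + 5/7 = 5/7
(x_1 · (x_3 · x_3)) · (x_3 + x_1) = 5/7 · 5/7 = 5/7
¬¬x_2 + ((x_1 · (x_3 · x_3)) · (x_3 + x_1)) = 5/7 + 5/7 = 5/7
¬(¬¬x_2 + ((x_1 · (x_3 · x_3)) · (x_3 + x_1))) = ¬5/7 = 2/7
¬¬(¬¬x_2 + ((x_1 · (x_3 · x_3)) · (x_3 + x_1))) = ¬2/7 = 5/7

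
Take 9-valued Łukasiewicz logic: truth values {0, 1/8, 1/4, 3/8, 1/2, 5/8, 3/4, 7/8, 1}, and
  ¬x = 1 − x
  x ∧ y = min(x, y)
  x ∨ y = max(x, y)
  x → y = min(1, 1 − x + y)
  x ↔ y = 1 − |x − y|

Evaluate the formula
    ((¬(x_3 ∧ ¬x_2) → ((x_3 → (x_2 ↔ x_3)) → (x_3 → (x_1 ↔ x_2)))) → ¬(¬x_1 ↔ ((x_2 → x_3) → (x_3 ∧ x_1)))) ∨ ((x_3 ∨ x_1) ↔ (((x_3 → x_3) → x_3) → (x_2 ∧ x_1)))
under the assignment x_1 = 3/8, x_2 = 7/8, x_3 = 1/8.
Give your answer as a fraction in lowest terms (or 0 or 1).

3/8

¬x_2 = ¬7/8 = 1/8
x_3 ∧ ¬x_2 = 1/8 ∧ 1/8 = 1/8
¬(x_3 ∧ ¬x_2) = ¬1/8 = 7/8
x_2 ↔ x_3 = 7/8 ↔ 1/8 = 1/4
x_3 → (x_2 ↔ x_3) = 1/8 → 1/4 = 1
x_1 ↔ x_2 = 3/8 ↔ 7/8 = 1/2
x_3 → (x_1 ↔ x_2) = 1/8 → 1/2 = 1
(x_3 → (x_2 ↔ x_3)) → (x_3 → (x_1 ↔ x_2)) = 1 → 1 = 1
¬(x_3 ∧ ¬x_2) → ((x_3 → (x_2 ↔ x_3)) → (x_3 → (x_1 ↔ x_2))) = 7/8 → 1 = 1
¬x_1 = ¬3/8 = 5/8
x_2 → x_3 = 7/8 → 1/8 = 1/4
x_3 ∧ x_1 = 1/8 ∧ 3/8 = 1/8
(x_2 → x_3) → (x_3 ∧ x_1) = 1/4 → 1/8 = 7/8
¬x_1 ↔ ((x_2 → x_3) → (x_3 ∧ x_1)) = 5/8 ↔ 7/8 = 3/4
¬(¬x_1 ↔ ((x_2 → x_3) → (x_3 ∧ x_1))) = ¬3/4 = 1/4
(¬(x_3 ∧ ¬x_2) → ((x_3 → (x_2 ↔ x_3)) → (x_3 → (x_1 ↔ x_2)))) → ¬(¬x_1 ↔ ((x_2 → x_3) → (x_3 ∧ x_1))) = 1 → 1/4 = 1/4
x_3 ∨ x_1 = 1/8 ∨ 3/8 = 3/8
x_3 → x_3 = 1/8 → 1/8 = 1
(x_3 → x_3) → x_3 = 1 → 1/8 = 1/8
x_2 ∧ x_1 = 7/8 ∧ 3/8 = 3/8
((x_3 → x_3) → x_3) → (x_2 ∧ x_1) = 1/8 → 3/8 = 1
(x_3 ∨ x_1) ↔ (((x_3 → x_3) → x_3) → (x_2 ∧ x_1)) = 3/8 ↔ 1 = 3/8
((¬(x_3 ∧ ¬x_2) → ((x_3 → (x_2 ↔ x_3)) → (x_3 → (x_1 ↔ x_2)))) → ¬(¬x_1 ↔ ((x_2 → x_3) → (x_3 ∧ x_1)))) ∨ ((x_3 ∨ x_1) ↔ (((x_3 → x_3) → x_3) → (x_2 ∧ x_1))) = 1/4 ∨ 3/8 = 3/8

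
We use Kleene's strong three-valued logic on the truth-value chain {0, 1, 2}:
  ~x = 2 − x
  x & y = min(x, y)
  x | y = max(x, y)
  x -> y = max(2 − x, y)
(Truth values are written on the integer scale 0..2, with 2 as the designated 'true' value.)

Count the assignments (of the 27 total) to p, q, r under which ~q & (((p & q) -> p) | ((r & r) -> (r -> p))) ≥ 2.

9

value 2: 9 assignments (counts)
value 1: 9 assignments
value 0: 9 assignments
So 9 of the 27 assignments meet the threshold.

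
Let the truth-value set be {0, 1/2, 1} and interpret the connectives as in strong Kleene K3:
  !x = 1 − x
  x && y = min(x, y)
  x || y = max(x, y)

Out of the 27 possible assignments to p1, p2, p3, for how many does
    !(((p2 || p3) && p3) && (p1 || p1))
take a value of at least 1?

15

value 1: 15 assignments (counts)
value 1/2: 9 assignments
value 0: 3 assignments
So 15 of the 27 assignments meet the threshold.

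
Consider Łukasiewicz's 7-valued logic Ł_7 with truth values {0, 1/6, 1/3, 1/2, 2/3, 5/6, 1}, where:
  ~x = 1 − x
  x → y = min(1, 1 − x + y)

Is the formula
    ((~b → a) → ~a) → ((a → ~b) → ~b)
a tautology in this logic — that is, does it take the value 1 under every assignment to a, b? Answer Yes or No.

Counterexample: take a = 0, b = 1/6.
~b = ~1/6 = 5/6
~b → a = 5/6 → 0 = 1/6
~a = ~0 = 1
(~b → a) → ~a = 1/6 → 1 = 1
~b = ~1/6 = 5/6
a → ~b = 0 → 5/6 = 1
~b = ~1/6 = 5/6
(a → ~b) → ~b = 1 → 5/6 = 5/6
((~b → a) → ~a) → ((a → ~b) → ~b) = 1 → 5/6 = 5/6
This gives 5/6 ≠ 1.

No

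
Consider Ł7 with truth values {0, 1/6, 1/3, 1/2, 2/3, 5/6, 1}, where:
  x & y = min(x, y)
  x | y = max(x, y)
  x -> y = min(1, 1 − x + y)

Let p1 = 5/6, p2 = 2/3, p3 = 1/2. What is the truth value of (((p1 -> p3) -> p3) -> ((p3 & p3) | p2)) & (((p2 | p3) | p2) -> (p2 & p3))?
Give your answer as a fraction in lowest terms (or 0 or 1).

5/6

p1 -> p3 = 5/6 -> 1/2 = 2/3
(p1 -> p3) -> p3 = 2/3 -> 1/2 = 5/6
p3 & p3 = 1/2 & 1/2 = 1/2
(p3 & p3) | p2 = 1/2 | 2/3 = 2/3
((p1 -> p3) -> p3) -> ((p3 & p3) | p2) = 5/6 -> 2/3 = 5/6
p2 | p3 = 2/3 | 1/2 = 2/3
(p2 | p3) | p2 = 2/3 | 2/3 = 2/3
p2 & p3 = 2/3 & 1/2 = 1/2
((p2 | p3) | p2) -> (p2 & p3) = 2/3 -> 1/2 = 5/6
(((p1 -> p3) -> p3) -> ((p3 & p3) | p2)) & (((p2 | p3) | p2) -> (p2 & p3)) = 5/6 & 5/6 = 5/6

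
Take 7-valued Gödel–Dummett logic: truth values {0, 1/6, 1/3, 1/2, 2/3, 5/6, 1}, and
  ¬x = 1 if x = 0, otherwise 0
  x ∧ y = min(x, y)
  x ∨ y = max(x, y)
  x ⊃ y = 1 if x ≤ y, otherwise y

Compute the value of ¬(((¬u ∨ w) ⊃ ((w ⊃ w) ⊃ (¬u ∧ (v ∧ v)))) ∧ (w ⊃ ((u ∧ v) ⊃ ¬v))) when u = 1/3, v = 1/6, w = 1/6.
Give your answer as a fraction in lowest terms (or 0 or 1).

1

¬u = ¬1/3 = 0
¬u ∨ w = 0 ∨ 1/6 = 1/6
w ⊃ w = 1/6 ⊃ 1/6 = 1
¬u = ¬1/3 = 0
v ∧ v = 1/6 ∧ 1/6 = 1/6
¬u ∧ (v ∧ v) = 0 ∧ 1/6 = 0
(w ⊃ w) ⊃ (¬u ∧ (v ∧ v)) = 1 ⊃ 0 = 0
(¬u ∨ w) ⊃ ((w ⊃ w) ⊃ (¬u ∧ (v ∧ v))) = 1/6 ⊃ 0 = 0
u ∧ v = 1/3 ∧ 1/6 = 1/6
¬v = ¬1/6 = 0
(u ∧ v) ⊃ ¬v = 1/6 ⊃ 0 = 0
w ⊃ ((u ∧ v) ⊃ ¬v) = 1/6 ⊃ 0 = 0
((¬u ∨ w) ⊃ ((w ⊃ w) ⊃ (¬u ∧ (v ∧ v)))) ∧ (w ⊃ ((u ∧ v) ⊃ ¬v)) = 0 ∧ 0 = 0
¬(((¬u ∨ w) ⊃ ((w ⊃ w) ⊃ (¬u ∧ (v ∧ v)))) ∧ (w ⊃ ((u ∧ v) ⊃ ¬v))) = ¬0 = 1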